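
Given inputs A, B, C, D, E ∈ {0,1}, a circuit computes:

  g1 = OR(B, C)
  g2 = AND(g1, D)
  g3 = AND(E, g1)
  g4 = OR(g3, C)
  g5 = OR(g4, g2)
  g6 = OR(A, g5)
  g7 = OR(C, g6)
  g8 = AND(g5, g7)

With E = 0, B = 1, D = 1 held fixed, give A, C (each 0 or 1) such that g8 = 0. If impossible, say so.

With E = 0, B = 1, D = 1 fixed, none of the 4 settings of A, C give g8 = 0.
For example, with A=1, C=1:
g1 = OR(B, C) = OR(1, 1) = 1
g2 = AND(g1, D) = AND(1, 1) = 1
g3 = AND(E, g1) = AND(0, 1) = 0
g4 = OR(g3, C) = OR(0, 1) = 1
g5 = OR(g4, g2) = OR(1, 1) = 1
g6 = OR(A, g5) = OR(1, 1) = 1
g7 = OR(C, g6) = OR(1, 1) = 1
g8 = AND(g5, g7) = AND(1, 1) = 1
giving g8 = 1 ≠ 0.

no solution exists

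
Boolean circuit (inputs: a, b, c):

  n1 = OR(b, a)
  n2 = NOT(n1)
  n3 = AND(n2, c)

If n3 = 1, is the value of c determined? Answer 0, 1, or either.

n3 = AND(n2, c) must be 1, so both n2 = 1 and c = 1.
Every assignment with n3 = 1 has c = 1; there are 1 such assignment(s).
  a=0, b=0, c=1

1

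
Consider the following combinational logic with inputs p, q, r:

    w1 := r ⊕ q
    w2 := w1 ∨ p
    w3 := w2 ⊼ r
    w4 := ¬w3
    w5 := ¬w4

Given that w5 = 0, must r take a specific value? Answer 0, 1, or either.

w5 = ¬w4 must be 0, so w4 = 1.
Every assignment with w5 = 0 has r = 1; there are 3 such assignment(s).
  p=0, q=0, r=1
  p=1, q=0, r=1
  p=1, q=1, r=1

1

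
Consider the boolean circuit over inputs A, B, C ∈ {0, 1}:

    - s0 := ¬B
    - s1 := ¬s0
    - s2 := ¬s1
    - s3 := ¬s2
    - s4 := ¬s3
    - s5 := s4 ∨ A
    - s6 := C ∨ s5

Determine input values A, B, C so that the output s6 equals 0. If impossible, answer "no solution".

Check with A=0, B=1, C=0:
s0 = ¬B = ¬1 = 0
s1 = ¬s0 = ¬0 = 1
s2 = ¬s1 = ¬1 = 0
s3 = ¬s2 = ¬0 = 1
s4 = ¬s3 = ¬1 = 0
s5 = s4 ∨ A = 0 ∨ 0 = 0
s6 = C ∨ s5 = 0 ∨ 0 = 0
So s6 = 0 as required.

A=0, B=1, C=0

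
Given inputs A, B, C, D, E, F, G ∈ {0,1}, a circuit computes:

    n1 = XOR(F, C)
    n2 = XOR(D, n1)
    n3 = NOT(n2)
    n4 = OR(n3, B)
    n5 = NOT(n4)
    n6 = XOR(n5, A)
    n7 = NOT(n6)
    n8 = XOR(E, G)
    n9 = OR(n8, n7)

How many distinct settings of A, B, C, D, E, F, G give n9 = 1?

n9 = OR(n8, n7) must be 1, so at least one of n8, n7 is 1.
Enumerating the 128 input combinations, 96 give n9 = 1 and 32 give n9 = 0.

96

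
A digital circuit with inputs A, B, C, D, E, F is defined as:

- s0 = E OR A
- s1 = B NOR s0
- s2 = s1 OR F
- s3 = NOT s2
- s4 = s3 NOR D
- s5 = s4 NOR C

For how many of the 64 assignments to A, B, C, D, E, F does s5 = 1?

23

s5 = s4 NOR C must be 1, so both s4 = 0 and C = 0.
Enumerating the 64 input combinations, 23 give s5 = 1 and 41 give s5 = 0.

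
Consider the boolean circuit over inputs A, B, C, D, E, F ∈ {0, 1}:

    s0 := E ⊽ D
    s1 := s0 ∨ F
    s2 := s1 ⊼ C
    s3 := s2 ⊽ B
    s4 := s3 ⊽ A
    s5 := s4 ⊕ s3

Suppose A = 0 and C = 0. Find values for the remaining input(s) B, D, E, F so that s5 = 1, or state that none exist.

s5 = s4 ⊕ s3 must be 1, so s4 and s3 differ.
Check with A = 0 and C = 0 and B=1, D=1, E=0, F=1:
s0 = E ⊽ D = 0 ⊽ 1 = 0
s1 = s0 ∨ F = 0 ∨ 1 = 1
s2 = s1 ⊼ C = 1 ⊼ 0 = 1
s3 = s2 ⊽ B = 1 ⊽ 1 = 0
s4 = s3 ⊽ A = 0 ⊽ 0 = 1
s5 = s4 ⊕ s3 = 1 ⊕ 0 = 1
So s5 = 1.

B=1, D=1, E=0, F=1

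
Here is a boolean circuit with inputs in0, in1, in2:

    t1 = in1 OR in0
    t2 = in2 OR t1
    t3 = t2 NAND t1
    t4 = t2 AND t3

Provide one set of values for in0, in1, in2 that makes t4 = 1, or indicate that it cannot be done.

in0=0, in1=0, in2=1

t4 = t2 AND t3 must be 1, so both t2 = 1 and t3 = 1.
t2 = in2 OR t1 must be 1, so at least one of in2, t1 is 1.
t3 = t2 NAND t1 must be 1, so at least one of t2, t1 is 0.
Check with in0=0, in1=0, in2=1:
t1 = in1 OR in0 = 0 OR 0 = 0
t2 = in2 OR t1 = 1 OR 0 = 1
t3 = t2 NAND t1 = 1 NAND 0 = 1
t4 = t2 AND t3 = 1 AND 1 = 1
So t4 = 1 as required.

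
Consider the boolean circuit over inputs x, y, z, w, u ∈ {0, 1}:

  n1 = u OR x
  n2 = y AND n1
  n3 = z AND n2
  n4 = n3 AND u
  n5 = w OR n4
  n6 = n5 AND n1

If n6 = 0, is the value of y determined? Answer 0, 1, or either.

either

Both values of y occur among assignments with n6 = 0:
  y=0: x=0, y=0, z=0, w=0, u=0
  y=1: x=0, y=1, z=0, w=0, u=0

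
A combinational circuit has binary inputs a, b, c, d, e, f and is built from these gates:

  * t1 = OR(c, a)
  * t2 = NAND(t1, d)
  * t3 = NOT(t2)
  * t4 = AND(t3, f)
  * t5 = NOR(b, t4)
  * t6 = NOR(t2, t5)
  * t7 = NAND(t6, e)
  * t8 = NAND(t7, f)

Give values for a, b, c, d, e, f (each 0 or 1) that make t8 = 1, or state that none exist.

t8 = NAND(t7, f) must be 1, so at least one of t7, f is 0.
Check with a=0, b=1, c=0, d=1, e=1, f=0:
t1 = OR(c, a) = OR(0, 0) = 0
t2 = NAND(t1, d) = NAND(0, 1) = 1
t3 = NOT(t2) = NOT 1 = 0
t4 = AND(t3, f) = AND(0, 0) = 0
t5 = NOR(b, t4) = NOR(1, 0) = 0
t6 = NOR(t2, t5) = NOR(1, 0) = 0
t7 = NAND(t6, e) = NAND(0, 1) = 1
t8 = NAND(t7, f) = NAND(1, 0) = 1
So t8 = 1 as required.

a=0, b=1, c=0, d=1, e=1, f=0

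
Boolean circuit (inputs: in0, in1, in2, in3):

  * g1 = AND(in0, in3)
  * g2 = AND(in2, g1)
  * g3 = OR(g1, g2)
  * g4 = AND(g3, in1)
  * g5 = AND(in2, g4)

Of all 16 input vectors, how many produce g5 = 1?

1

g5 = AND(in2, g4) must be 1, so both in2 = 1 and g4 = 1.
g4 = AND(g3, in1) must be 1, so both g3 = 1 and in1 = 1.
g3 = OR(g1, g2) must be 1, so at least one of g1, g2 is 1.
Satisfying assignments:
  in0=1, in1=1, in2=1, in3=1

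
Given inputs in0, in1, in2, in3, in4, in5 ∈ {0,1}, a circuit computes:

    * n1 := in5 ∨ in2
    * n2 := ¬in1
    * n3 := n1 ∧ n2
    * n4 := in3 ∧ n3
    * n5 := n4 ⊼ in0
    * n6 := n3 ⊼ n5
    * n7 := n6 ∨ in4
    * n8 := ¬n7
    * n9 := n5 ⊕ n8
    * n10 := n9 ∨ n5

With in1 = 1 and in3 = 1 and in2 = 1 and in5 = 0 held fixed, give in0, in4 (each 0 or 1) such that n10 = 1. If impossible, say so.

in0=1 in4=0

n10 = n9 ∨ n5 must be 1, so at least one of n9, n5 is 1.
Check with in1 = 1 and in3 = 1 and in2 = 1 and in5 = 0 and in0=1, in4=0:
n1 = in5 ∨ in2 = 0 ∨ 1 = 1
n2 = ¬in1 = ¬1 = 0
n3 = n1 ∧ n2 = 1 ∧ 0 = 0
n4 = in3 ∧ n3 = 1 ∧ 0 = 0
n5 = n4 ⊼ in0 = 0 ⊼ 1 = 1
n6 = n3 ⊼ n5 = 0 ⊼ 1 = 1
n7 = n6 ∨ in4 = 1 ∨ 0 = 1
n8 = ¬n7 = ¬1 = 0
n9 = n5 ⊕ n8 = 1 ⊕ 0 = 1
n10 = n9 ∨ n5 = 1 ∨ 1 = 1
So n10 = 1.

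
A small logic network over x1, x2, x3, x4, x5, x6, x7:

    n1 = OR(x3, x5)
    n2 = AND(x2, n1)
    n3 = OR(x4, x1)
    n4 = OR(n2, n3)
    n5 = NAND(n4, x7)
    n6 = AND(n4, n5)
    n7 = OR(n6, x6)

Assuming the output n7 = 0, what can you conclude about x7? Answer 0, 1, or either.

either

Both values of x7 occur among assignments with n7 = 0:
  x7=0: x1=0, x2=0, x3=0, x4=0, x5=0, x6=0, x7=0
  x7=1: x1=0, x2=0, x3=0, x4=0, x5=0, x6=0, x7=1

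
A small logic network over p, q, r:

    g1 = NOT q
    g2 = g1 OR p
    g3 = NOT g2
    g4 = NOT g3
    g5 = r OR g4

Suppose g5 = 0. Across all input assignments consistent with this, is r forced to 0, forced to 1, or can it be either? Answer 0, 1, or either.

g5 = r OR g4 must be 0, so both r = 0 and g4 = 0.
g4 = NOT g3 must be 0, so g3 = 1.
Every assignment with g5 = 0 has r = 0; there are 1 such assignment(s).
  p=0, q=1, r=0

0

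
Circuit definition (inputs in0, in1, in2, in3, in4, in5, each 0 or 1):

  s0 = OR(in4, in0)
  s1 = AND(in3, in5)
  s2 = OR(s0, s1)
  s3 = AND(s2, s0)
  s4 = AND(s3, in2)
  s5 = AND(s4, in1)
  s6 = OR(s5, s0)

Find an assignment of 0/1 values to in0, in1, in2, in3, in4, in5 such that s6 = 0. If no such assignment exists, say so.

in0=0, in1=0, in2=0, in3=0, in4=0, in5=0

Check with in0=0, in1=0, in2=0, in3=0, in4=0, in5=0:
s0 = OR(in4, in0) = OR(0, 0) = 0
s1 = AND(in3, in5) = AND(0, 0) = 0
s2 = OR(s0, s1) = OR(0, 0) = 0
s3 = AND(s2, s0) = AND(0, 0) = 0
s4 = AND(s3, in2) = AND(0, 0) = 0
s5 = AND(s4, in1) = AND(0, 0) = 0
s6 = OR(s5, s0) = OR(0, 0) = 0
So s6 = 0 as required.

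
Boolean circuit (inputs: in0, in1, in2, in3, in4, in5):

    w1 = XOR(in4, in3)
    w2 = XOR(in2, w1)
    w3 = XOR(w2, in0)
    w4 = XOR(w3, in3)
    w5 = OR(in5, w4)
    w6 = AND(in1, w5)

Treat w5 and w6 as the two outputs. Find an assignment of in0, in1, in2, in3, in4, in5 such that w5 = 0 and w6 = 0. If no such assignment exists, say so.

Check with in0=1 in1=1 in2=1 in3=1 in4=0 in5=0:
w1 = XOR(in4, in3) = XOR(0, 1) = 1
w2 = XOR(in2, w1) = XOR(1, 1) = 0
w3 = XOR(w2, in0) = XOR(0, 1) = 1
w4 = XOR(w3, in3) = XOR(1, 1) = 0
w5 = OR(in5, w4) = OR(0, 0) = 0
w6 = AND(in1, w5) = AND(1, 0) = 0
So w5 = 0 and w6 = 0.

in0=1 in1=1 in2=1 in3=1 in4=0 in5=0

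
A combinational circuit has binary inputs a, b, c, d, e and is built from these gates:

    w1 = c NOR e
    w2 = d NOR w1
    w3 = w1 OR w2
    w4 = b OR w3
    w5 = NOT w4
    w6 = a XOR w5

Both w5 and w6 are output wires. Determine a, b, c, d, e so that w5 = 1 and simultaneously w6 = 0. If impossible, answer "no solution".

a=1 b=0 c=1 d=1 e=1

Check with a=1 b=0 c=1 d=1 e=1:
w1 = c NOR e = 1 NOR 1 = 0
w2 = d NOR w1 = 1 NOR 0 = 0
w3 = w1 OR w2 = 0 OR 0 = 0
w4 = b OR w3 = 0 OR 0 = 0
w5 = NOT w4 = NOT 0 = 1
w6 = a XOR w5 = 1 XOR 1 = 0
So w5 = 1 and w6 = 0.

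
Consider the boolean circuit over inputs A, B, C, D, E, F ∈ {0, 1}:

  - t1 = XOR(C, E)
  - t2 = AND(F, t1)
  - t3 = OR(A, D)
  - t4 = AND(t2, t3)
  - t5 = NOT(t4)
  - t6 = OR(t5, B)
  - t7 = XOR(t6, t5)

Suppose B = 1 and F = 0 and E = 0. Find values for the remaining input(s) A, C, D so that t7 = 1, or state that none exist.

With B = 1 and F = 0 and E = 0 fixed, none of the 8 settings of A, C, D give t7 = 1.
For example, with A=1, C=0, D=0:
t1 = XOR(C, E) = XOR(0, 0) = 0
t2 = AND(F, t1) = AND(0, 0) = 0
t3 = OR(A, D) = OR(1, 0) = 1
t4 = AND(t2, t3) = AND(0, 1) = 0
t5 = NOT(t4) = NOT 0 = 1
t6 = OR(t5, B) = OR(1, 1) = 1
t7 = XOR(t6, t5) = XOR(1, 1) = 0
giving t7 = 0 ≠ 1.

no solution exists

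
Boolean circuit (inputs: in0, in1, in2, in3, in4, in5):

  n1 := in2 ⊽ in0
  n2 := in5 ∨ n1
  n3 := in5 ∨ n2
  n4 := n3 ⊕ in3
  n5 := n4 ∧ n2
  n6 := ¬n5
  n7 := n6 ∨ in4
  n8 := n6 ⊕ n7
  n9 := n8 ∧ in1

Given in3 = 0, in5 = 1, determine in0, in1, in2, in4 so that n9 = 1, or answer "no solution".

in0=1, in1=1, in2=1, in4=1

Check with in3 = 0, in5 = 1 and in0=1, in1=1, in2=1, in4=1:
n1 = in2 ⊽ in0 = 1 ⊽ 1 = 0
n2 = in5 ∨ n1 = 1 ∨ 0 = 1
n3 = in5 ∨ n2 = 1 ∨ 1 = 1
n4 = n3 ⊕ in3 = 1 ⊕ 0 = 1
n5 = n4 ∧ n2 = 1 ∧ 1 = 1
n6 = ¬n5 = ¬1 = 0
n7 = n6 ∨ in4 = 0 ∨ 1 = 1
n8 = n6 ⊕ n7 = 0 ⊕ 1 = 1
n9 = n8 ∧ in1 = 1 ∧ 1 = 1
So n9 = 1.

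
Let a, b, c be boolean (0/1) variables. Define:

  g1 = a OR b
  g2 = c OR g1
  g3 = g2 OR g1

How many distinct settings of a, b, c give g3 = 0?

g3 = g2 OR g1 must be 0, so both g2 = 0 and g1 = 0.
Enumerating the 8 input combinations, 1 give g3 = 0 and 7 give g3 = 1.

1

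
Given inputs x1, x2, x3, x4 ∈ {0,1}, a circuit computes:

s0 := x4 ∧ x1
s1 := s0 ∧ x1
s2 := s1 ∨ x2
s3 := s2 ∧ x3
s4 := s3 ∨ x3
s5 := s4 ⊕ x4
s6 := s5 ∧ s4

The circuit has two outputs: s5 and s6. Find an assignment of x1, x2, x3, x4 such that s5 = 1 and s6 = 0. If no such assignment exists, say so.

Check with x1=1, x2=0, x3=0, x4=1:
s0 = x4 ∧ x1 = 1 ∧ 1 = 1
s1 = s0 ∧ x1 = 1 ∧ 1 = 1
s2 = s1 ∨ x2 = 1 ∨ 0 = 1
s3 = s2 ∧ x3 = 1 ∧ 0 = 0
s4 = s3 ∨ x3 = 0 ∨ 0 = 0
s5 = s4 ⊕ x4 = 0 ⊕ 1 = 1
s6 = s5 ∧ s4 = 1 ∧ 0 = 0
So s5 = 1 and s6 = 0.

x1=1, x2=0, x3=0, x4=1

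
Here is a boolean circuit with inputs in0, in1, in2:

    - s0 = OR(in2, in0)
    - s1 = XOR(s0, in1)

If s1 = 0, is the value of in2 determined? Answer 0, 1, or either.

Both values of in2 occur among assignments with s1 = 0:
  in2=0: in0=0, in1=0, in2=0
  in2=1: in0=0, in1=1, in2=1

either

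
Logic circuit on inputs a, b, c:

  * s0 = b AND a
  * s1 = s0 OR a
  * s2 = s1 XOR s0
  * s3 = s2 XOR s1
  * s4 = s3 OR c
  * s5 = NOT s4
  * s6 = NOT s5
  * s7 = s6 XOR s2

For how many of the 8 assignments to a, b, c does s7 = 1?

s7 = s6 XOR s2 must be 1, so s6 and s2 differ.
Satisfying assignments:
  a=0, b=0, c=1
  a=0, b=1, c=1
  a=1, b=0, c=0
  a=1, b=1, c=0
  a=1, b=1, c=1

5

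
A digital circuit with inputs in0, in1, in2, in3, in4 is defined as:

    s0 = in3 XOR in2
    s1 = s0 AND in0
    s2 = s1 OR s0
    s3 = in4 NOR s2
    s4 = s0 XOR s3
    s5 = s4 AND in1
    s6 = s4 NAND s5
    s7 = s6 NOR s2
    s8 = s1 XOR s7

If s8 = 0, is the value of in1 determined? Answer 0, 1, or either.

Both values of in1 occur among assignments with s8 = 0:
  in1=0: in0=0, in1=0, in2=0, in3=0, in4=0
  in1=1: in0=0, in1=1, in2=0, in3=0, in4=1

either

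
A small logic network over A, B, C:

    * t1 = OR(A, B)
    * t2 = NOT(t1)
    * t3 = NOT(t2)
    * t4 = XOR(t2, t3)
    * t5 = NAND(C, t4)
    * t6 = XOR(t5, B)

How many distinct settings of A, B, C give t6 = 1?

4

t6 = XOR(t5, B) must be 1, so t5 and B differ.
Satisfying assignments:
  A=0, B=0, C=0
  A=0, B=1, C=1
  A=1, B=0, C=0
  A=1, B=1, C=1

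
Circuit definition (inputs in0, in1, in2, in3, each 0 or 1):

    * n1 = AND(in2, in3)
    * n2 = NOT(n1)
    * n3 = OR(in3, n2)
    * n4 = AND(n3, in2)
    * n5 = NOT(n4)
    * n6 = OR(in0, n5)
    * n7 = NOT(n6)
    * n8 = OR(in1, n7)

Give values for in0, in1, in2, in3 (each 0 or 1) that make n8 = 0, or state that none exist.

in0=1 in1=0 in2=0 in3=0

n8 = OR(in1, n7) must be 0, so both in1 = 0 and n7 = 0.
n7 = NOT(n6) must be 0, so n6 = 1.
Check with in0=1 in1=0 in2=0 in3=0:
n1 = AND(in2, in3) = AND(0, 0) = 0
n2 = NOT(n1) = NOT 0 = 1
n3 = OR(in3, n2) = OR(0, 1) = 1
n4 = AND(n3, in2) = AND(1, 0) = 0
n5 = NOT(n4) = NOT 0 = 1
n6 = OR(in0, n5) = OR(1, 1) = 1
n7 = NOT(n6) = NOT 1 = 0
n8 = OR(in1, n7) = OR(0, 0) = 0
So n8 = 0 as required.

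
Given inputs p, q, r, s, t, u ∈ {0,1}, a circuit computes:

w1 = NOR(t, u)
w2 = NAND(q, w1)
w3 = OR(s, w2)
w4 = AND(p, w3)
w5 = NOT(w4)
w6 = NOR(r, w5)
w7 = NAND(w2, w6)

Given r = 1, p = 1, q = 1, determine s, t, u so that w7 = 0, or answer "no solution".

With r = 1, p = 1, q = 1 fixed, none of the 8 settings of s, t, u give w7 = 0.
For example, with s=0, t=1, u=0:
w1 = NOR(t, u) = NOR(1, 0) = 0
w2 = NAND(q, w1) = NAND(1, 0) = 1
w3 = OR(s, w2) = OR(0, 1) = 1
w4 = AND(p, w3) = AND(1, 1) = 1
w5 = NOT(w4) = NOT 1 = 0
w6 = NOR(r, w5) = NOR(1, 0) = 0
w7 = NAND(w2, w6) = NAND(1, 0) = 1
giving w7 = 1 ≠ 0.

no solution exists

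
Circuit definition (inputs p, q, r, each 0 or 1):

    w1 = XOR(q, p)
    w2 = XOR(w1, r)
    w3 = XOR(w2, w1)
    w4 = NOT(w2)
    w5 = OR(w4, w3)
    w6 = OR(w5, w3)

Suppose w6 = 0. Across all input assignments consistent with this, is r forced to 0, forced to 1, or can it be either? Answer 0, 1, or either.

w6 = OR(w5, w3) must be 0, so both w5 = 0 and w3 = 0.
w5 = OR(w4, w3) must be 0, so both w4 = 0 and w3 = 0.
w3 = XOR(w2, w1) must be 0, so w2 and w1 are equal.
Every assignment with w6 = 0 has r = 0; there are 2 such assignment(s).
  p=0, q=1, r=0
  p=1, q=0, r=0

0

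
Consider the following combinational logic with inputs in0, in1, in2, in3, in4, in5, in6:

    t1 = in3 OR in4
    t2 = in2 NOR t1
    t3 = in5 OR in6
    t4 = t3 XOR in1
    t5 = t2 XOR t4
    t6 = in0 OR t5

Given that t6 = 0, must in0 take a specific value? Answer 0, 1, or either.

0

t6 = in0 OR t5 must be 0, so both in0 = 0 and t5 = 0.
Every assignment with t6 = 0 has in0 = 0; there are 32 such assignment(s).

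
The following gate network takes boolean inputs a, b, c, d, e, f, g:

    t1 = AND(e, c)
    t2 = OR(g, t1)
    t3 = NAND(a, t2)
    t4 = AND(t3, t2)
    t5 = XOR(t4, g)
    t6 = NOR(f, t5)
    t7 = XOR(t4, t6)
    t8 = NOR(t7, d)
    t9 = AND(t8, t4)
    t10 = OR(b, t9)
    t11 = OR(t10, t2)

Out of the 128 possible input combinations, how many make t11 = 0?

24

t11 = OR(t10, t2) must be 0, so both t10 = 0 and t2 = 0.
t10 = OR(b, t9) must be 0, so both b = 0 and t9 = 0.
t2 = OR(g, t1) must be 0, so both g = 0 and t1 = 0.
Enumerating the 128 input combinations, 24 give t11 = 0 and 104 give t11 = 1.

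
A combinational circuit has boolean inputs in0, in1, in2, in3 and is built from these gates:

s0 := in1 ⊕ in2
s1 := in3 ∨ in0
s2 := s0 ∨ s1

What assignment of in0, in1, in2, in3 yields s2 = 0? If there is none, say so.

s2 = s0 ∨ s1 must be 0, so both s0 = 0 and s1 = 0.
Check with in0=0, in1=1, in2=1, in3=0:
s0 = in1 ⊕ in2 = 1 ⊕ 1 = 0
s1 = in3 ∨ in0 = 0 ∨ 0 = 0
s2 = s0 ∨ s1 = 0 ∨ 0 = 0
So s2 = 0 as required.

in0=0, in1=1, in2=1, in3=0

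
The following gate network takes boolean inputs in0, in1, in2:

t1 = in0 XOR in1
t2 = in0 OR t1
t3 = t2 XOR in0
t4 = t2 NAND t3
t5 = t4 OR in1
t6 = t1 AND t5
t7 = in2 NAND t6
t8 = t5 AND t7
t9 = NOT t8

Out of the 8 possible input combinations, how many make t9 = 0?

t9 = NOT t8 must be 0, so t8 = 1.
t8 = t5 AND t7 must be 1, so both t5 = 1 and t7 = 1.
Enumerating the 8 input combinations, 6 give t9 = 0 and 2 give t9 = 1.

6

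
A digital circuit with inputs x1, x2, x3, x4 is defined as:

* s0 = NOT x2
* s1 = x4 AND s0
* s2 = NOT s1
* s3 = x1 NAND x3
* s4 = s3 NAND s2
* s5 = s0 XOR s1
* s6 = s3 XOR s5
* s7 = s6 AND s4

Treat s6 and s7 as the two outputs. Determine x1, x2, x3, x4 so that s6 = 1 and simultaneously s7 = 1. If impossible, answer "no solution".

Check with x1=0, x2=0, x3=1, x4=1:
s0 = NOT x2 = NOT 0 = 1
s1 = x4 AND s0 = 1 AND 1 = 1
s2 = NOT s1 = NOT 1 = 0
s3 = x1 NAND x3 = 0 NAND 1 = 1
s4 = s3 NAND s2 = 1 NAND 0 = 1
s5 = s0 XOR s1 = 1 XOR 1 = 0
s6 = s3 XOR s5 = 1 XOR 0 = 1
s7 = s6 AND s4 = 1 AND 1 = 1
So s6 = 1 and s7 = 1.

x1=0, x2=0, x3=1, x4=1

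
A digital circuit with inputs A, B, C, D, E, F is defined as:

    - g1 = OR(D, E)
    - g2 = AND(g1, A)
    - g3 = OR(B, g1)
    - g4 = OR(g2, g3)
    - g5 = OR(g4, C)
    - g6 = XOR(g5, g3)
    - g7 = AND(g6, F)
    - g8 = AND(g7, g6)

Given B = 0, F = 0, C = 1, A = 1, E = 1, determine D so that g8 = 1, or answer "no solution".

no solution exists

With B = 0, F = 0, C = 1, A = 1, E = 1 fixed, none of the 2 settings of D give g8 = 1.
For example, with D=0:
g1 = OR(D, E) = OR(0, 1) = 1
g2 = AND(g1, A) = AND(1, 1) = 1
g3 = OR(B, g1) = OR(0, 1) = 1
g4 = OR(g2, g3) = OR(1, 1) = 1
g5 = OR(g4, C) = OR(1, 1) = 1
g6 = XOR(g5, g3) = XOR(1, 1) = 0
g7 = AND(g6, F) = AND(0, 0) = 0
g8 = AND(g7, g6) = AND(0, 0) = 0
giving g8 = 0 ≠ 1.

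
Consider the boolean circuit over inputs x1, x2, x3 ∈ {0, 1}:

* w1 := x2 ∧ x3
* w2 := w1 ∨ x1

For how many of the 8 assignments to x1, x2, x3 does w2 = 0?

3

w2 = w1 ∨ x1 must be 0, so both w1 = 0 and x1 = 0.
Satisfying assignments:
  x1=0, x2=0, x3=0
  x1=0, x2=0, x3=1
  x1=0, x2=1, x3=0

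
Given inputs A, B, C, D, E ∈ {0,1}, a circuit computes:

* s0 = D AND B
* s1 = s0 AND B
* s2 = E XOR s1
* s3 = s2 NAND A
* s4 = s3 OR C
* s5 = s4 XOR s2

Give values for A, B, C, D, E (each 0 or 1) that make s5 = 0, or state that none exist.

Check with A=1 B=0 C=1 D=0 E=1:
s0 = D AND B = 0 AND 0 = 0
s1 = s0 AND B = 0 AND 0 = 0
s2 = E XOR s1 = 1 XOR 0 = 1
s3 = s2 NAND A = 1 NAND 1 = 0
s4 = s3 OR C = 0 OR 1 = 1
s5 = s4 XOR s2 = 1 XOR 1 = 0
So s5 = 0 as required.

A=1 B=0 C=1 D=0 E=1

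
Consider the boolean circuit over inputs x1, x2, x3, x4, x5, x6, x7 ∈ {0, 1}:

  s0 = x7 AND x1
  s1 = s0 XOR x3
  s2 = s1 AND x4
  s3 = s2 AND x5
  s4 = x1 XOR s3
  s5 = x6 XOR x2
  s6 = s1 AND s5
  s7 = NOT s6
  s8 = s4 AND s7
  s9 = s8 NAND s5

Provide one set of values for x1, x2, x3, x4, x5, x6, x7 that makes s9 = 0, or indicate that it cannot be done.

x1=1, x2=1, x3=1, x4=0, x5=0, x6=0, x7=1

s9 = s8 NAND s5 must be 0, so both s8 = 1 and s5 = 1.
s8 = s4 AND s7 must be 1, so both s4 = 1 and s7 = 1.
Check with x1=1, x2=1, x3=1, x4=0, x5=0, x6=0, x7=1:
s0 = x7 AND x1 = 1 AND 1 = 1
s1 = s0 XOR x3 = 1 XOR 1 = 0
s2 = s1 AND x4 = 0 AND 0 = 0
s3 = s2 AND x5 = 0 AND 0 = 0
s4 = x1 XOR s3 = 1 XOR 0 = 1
s5 = x6 XOR x2 = 0 XOR 1 = 1
s6 = s1 AND s5 = 0 AND 1 = 0
s7 = NOT s6 = NOT 0 = 1
s8 = s4 AND s7 = 1 AND 1 = 1
s9 = s8 NAND s5 = 1 NAND 1 = 0
So s9 = 0 as required.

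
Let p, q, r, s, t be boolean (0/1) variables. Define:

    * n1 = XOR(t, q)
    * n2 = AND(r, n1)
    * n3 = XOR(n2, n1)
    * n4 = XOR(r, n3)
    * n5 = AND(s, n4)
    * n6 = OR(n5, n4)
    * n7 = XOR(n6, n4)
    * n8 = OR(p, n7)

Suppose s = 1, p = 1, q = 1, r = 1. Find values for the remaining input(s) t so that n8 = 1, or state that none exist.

t=1

n8 = OR(p, n7) must be 1, so at least one of p, n7 is 1.
Check with s = 1, p = 1, q = 1, r = 1 and t=1:
n1 = XOR(t, q) = XOR(1, 1) = 0
n2 = AND(r, n1) = AND(1, 0) = 0
n3 = XOR(n2, n1) = XOR(0, 0) = 0
n4 = XOR(r, n3) = XOR(1, 0) = 1
n5 = AND(s, n4) = AND(1, 1) = 1
n6 = OR(n5, n4) = OR(1, 1) = 1
n7 = XOR(n6, n4) = XOR(1, 1) = 0
n8 = OR(p, n7) = OR(1, 0) = 1
So n8 = 1.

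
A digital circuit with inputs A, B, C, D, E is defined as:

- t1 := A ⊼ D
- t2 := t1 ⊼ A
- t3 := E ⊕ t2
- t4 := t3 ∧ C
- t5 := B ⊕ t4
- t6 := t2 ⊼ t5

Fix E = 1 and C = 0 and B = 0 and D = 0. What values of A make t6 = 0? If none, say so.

With E = 1 and C = 0 and B = 0 and D = 0 fixed, none of the 2 settings of A give t6 = 0.
For example, with A=0:
t1 = A ⊼ D = 0 ⊼ 0 = 1
t2 = t1 ⊼ A = 1 ⊼ 0 = 1
t3 = E ⊕ t2 = 1 ⊕ 1 = 0
t4 = t3 ∧ C = 0 ∧ 0 = 0
t5 = B ⊕ t4 = 0 ⊕ 0 = 0
t6 = t2 ⊼ t5 = 1 ⊼ 0 = 1
giving t6 = 1 ≠ 0.

no solution exists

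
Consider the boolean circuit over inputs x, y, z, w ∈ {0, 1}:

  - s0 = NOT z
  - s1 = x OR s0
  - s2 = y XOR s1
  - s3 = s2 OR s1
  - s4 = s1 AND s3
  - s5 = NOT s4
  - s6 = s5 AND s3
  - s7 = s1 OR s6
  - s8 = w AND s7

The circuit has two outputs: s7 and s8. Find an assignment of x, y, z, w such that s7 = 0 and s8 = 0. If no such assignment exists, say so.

x=0, y=0, z=1, w=1

Check with x=0, y=0, z=1, w=1:
s0 = NOT z = NOT 1 = 0
s1 = x OR s0 = 0 OR 0 = 0
s2 = y XOR s1 = 0 XOR 0 = 0
s3 = s2 OR s1 = 0 OR 0 = 0
s4 = s1 AND s3 = 0 AND 0 = 0
s5 = NOT s4 = NOT 0 = 1
s6 = s5 AND s3 = 1 AND 0 = 0
s7 = s1 OR s6 = 0 OR 0 = 0
s8 = w AND s7 = 1 AND 0 = 0
So s7 = 0 and s8 = 0.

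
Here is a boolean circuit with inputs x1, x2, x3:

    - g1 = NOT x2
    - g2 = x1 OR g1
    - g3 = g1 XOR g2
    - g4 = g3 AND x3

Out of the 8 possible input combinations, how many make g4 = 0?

7

g4 = g3 AND x3 must be 0, so at least one of g3, x3 is 0.
Enumerating the 8 input combinations, 7 give g4 = 0 and 1 give g4 = 1.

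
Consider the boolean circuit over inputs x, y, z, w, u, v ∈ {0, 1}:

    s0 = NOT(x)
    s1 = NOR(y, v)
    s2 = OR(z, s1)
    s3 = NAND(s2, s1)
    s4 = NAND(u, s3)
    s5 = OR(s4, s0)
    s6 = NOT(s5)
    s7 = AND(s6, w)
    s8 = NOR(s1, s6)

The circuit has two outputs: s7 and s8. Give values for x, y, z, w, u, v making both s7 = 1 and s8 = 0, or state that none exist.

x=1, y=1, z=1, w=1, u=1, v=0

Check with x=1, y=1, z=1, w=1, u=1, v=0:
s0 = NOT(x) = NOT 1 = 0
s1 = NOR(y, v) = NOR(1, 0) = 0
s2 = OR(z, s1) = OR(1, 0) = 1
s3 = NAND(s2, s1) = NAND(1, 0) = 1
s4 = NAND(u, s3) = NAND(1, 1) = 0
s5 = OR(s4, s0) = OR(0, 0) = 0
s6 = NOT(s5) = NOT 0 = 1
s7 = AND(s6, w) = AND(1, 1) = 1
s8 = NOR(s1, s6) = NOR(0, 1) = 0
So s7 = 1 and s8 = 0.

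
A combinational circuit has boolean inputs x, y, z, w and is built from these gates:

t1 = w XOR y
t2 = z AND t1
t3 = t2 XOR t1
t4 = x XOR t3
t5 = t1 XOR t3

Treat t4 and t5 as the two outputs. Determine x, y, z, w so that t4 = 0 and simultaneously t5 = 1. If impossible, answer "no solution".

x=0 y=0 z=1 w=1

Check with x=0 y=0 z=1 w=1:
t1 = w XOR y = 1 XOR 0 = 1
t2 = z AND t1 = 1 AND 1 = 1
t3 = t2 XOR t1 = 1 XOR 1 = 0
t4 = x XOR t3 = 0 XOR 0 = 0
t5 = t1 XOR t3 = 1 XOR 0 = 1
So t4 = 0 and t5 = 1.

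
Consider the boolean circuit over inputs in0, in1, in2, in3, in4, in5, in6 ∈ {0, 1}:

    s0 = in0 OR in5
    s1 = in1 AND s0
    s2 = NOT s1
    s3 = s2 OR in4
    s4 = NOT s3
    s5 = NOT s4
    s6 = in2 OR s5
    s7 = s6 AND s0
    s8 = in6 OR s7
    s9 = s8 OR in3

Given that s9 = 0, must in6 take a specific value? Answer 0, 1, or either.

s9 = s8 OR in3 must be 0, so both s8 = 0 and in3 = 0.
Every assignment with s9 = 0 has in6 = 0; there are 11 such assignment(s).

0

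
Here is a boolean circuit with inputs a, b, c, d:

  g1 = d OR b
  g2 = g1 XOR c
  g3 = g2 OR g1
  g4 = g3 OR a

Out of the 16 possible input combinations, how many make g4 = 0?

g4 = g3 OR a must be 0, so both g3 = 0 and a = 0.
Satisfying assignments:
  a=0, b=0, c=0, d=0

1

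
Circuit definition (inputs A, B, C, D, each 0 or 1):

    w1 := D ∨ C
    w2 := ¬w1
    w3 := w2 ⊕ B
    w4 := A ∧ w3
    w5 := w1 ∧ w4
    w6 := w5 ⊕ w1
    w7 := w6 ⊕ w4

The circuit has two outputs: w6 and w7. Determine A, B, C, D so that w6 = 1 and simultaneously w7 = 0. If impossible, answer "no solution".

no solution exists

Across all 16 input combinations, none give both w6 = 1 and w7 = 0.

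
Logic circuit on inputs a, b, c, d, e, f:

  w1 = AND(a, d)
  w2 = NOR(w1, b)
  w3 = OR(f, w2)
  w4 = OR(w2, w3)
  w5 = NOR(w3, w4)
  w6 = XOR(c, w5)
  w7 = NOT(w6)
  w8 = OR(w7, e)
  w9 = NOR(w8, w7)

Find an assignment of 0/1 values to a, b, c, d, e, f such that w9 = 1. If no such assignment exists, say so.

a=0 b=0 c=1 d=0 e=0 f=1

Check with a=0 b=0 c=1 d=0 e=0 f=1:
w1 = AND(a, d) = AND(0, 0) = 0
w2 = NOR(w1, b) = NOR(0, 0) = 1
w3 = OR(f, w2) = OR(1, 1) = 1
w4 = OR(w2, w3) = OR(1, 1) = 1
w5 = NOR(w3, w4) = NOR(1, 1) = 0
w6 = XOR(c, w5) = XOR(1, 0) = 1
w7 = NOT(w6) = NOT 1 = 0
w8 = OR(w7, e) = OR(0, 0) = 0
w9 = NOR(w8, w7) = NOR(0, 0) = 1
So w9 = 1 as required.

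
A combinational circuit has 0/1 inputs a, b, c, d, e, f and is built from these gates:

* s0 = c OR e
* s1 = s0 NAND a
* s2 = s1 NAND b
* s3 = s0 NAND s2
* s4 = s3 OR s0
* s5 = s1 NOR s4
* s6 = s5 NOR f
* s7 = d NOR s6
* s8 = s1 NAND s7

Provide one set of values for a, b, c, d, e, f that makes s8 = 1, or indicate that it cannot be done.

a=1 b=1 c=0 d=0 e=1 f=1

s8 = s1 NAND s7 must be 1, so at least one of s1, s7 is 0.
Check with a=1 b=1 c=0 d=0 e=1 f=1:
s0 = c OR e = 0 OR 1 = 1
s1 = s0 NAND a = 1 NAND 1 = 0
s2 = s1 NAND b = 0 NAND 1 = 1
s3 = s0 NAND s2 = 1 NAND 1 = 0
s4 = s3 OR s0 = 0 OR 1 = 1
s5 = s1 NOR s4 = 0 NOR 1 = 0
s6 = s5 NOR f = 0 NOR 1 = 0
s7 = d NOR s6 = 0 NOR 0 = 1
s8 = s1 NAND s7 = 0 NAND 1 = 1
So s8 = 1 as required.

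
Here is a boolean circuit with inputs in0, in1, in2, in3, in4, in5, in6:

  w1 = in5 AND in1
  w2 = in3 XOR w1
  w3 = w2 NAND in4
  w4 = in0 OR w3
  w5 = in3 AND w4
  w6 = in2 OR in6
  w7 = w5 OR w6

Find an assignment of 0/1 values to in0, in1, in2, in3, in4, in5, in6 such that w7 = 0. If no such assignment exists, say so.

w7 = w5 OR w6 must be 0, so both w5 = 0 and w6 = 0.
w5 = in3 AND w4 must be 0, so at least one of in3, w4 is 0.
w6 = in2 OR in6 must be 0, so both in2 = 0 and in6 = 0.
Check with in0=1 in1=0 in2=0 in3=0 in4=0 in5=1 in6=0:
w1 = in5 AND in1 = 1 AND 0 = 0
w2 = in3 XOR w1 = 0 XOR 0 = 0
w3 = w2 NAND in4 = 0 NAND 0 = 1
w4 = in0 OR w3 = 1 OR 1 = 1
w5 = in3 AND w4 = 0 AND 1 = 0
w6 = in2 OR in6 = 0 OR 0 = 0
w7 = w5 OR w6 = 0 OR 0 = 0
So w7 = 0 as required.

in0=1 in1=0 in2=0 in3=0 in4=0 in5=1 in6=0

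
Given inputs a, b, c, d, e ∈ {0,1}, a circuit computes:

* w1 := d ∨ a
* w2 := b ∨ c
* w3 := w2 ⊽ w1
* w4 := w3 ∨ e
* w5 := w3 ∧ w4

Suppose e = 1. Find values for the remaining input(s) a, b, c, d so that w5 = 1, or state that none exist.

a=0, b=0, c=0, d=0

w5 = w3 ∧ w4 must be 1, so both w3 = 1 and w4 = 1.
Check with e = 1 and a=0, b=0, c=0, d=0:
w1 = d ∨ a = 0 ∨ 0 = 0
w2 = b ∨ c = 0 ∨ 0 = 0
w3 = w2 ⊽ w1 = 0 ⊽ 0 = 1
w4 = w3 ∨ e = 1 ∨ 1 = 1
w5 = w3 ∧ w4 = 1 ∧ 1 = 1
So w5 = 1.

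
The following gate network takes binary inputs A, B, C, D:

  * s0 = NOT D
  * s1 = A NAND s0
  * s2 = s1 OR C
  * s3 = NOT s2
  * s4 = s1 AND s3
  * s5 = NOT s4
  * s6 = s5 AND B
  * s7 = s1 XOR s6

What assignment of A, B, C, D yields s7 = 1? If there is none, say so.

s7 = s1 XOR s6 must be 1, so s1 and s6 differ.
Check with A=1, B=0, C=0, D=1:
s0 = NOT D = NOT 1 = 0
s1 = A NAND s0 = 1 NAND 0 = 1
s2 = s1 OR C = 1 OR 0 = 1
s3 = NOT s2 = NOT 1 = 0
s4 = s1 AND s3 = 1 AND 0 = 0
s5 = NOT s4 = NOT 0 = 1
s6 = s5 AND B = 1 AND 0 = 0
s7 = s1 XOR s6 = 1 XOR 0 = 1
So s7 = 1 as required.

A=1, B=0, C=0, D=1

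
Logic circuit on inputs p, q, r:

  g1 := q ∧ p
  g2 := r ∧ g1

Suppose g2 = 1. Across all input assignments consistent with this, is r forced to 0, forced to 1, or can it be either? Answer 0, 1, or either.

1

g2 = r ∧ g1 must be 1, so both r = 1 and g1 = 1.
Every assignment with g2 = 1 has r = 1; there are 1 such assignment(s).
  p=1, q=1, r=1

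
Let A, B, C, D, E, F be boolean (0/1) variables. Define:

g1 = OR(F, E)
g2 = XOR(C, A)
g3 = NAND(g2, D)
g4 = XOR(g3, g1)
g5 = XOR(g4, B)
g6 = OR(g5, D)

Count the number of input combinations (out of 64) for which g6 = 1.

g6 = OR(g5, D) must be 1, so at least one of g5, D is 1.
Enumerating the 64 input combinations, 48 give g6 = 1 and 16 give g6 = 0.

48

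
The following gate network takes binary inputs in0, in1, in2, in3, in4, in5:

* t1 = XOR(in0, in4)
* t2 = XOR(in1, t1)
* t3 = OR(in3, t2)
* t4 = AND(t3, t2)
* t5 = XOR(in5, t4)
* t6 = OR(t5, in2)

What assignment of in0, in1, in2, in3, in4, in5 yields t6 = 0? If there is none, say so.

t6 = OR(t5, in2) must be 0, so both t5 = 0 and in2 = 0.
Check with in0=0 in1=0 in2=0 in3=1 in4=0 in5=0:
t1 = XOR(in0, in4) = XOR(0, 0) = 0
t2 = XOR(in1, t1) = XOR(0, 0) = 0
t3 = OR(in3, t2) = OR(1, 0) = 1
t4 = AND(t3, t2) = AND(1, 0) = 0
t5 = XOR(in5, t4) = XOR(0, 0) = 0
t6 = OR(t5, in2) = OR(0, 0) = 0
So t6 = 0 as required.

in0=0 in1=0 in2=0 in3=1 in4=0 in5=0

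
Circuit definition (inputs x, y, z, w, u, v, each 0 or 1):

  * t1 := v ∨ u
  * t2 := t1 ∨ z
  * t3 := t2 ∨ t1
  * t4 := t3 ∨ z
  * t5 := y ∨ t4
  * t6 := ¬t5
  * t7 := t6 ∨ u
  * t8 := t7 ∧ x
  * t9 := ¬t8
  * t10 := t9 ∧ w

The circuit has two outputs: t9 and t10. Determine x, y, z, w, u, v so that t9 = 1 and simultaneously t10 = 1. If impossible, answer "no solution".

x=0, y=1, z=1, w=1, u=1, v=1

Check with x=0, y=1, z=1, w=1, u=1, v=1:
t1 = v ∨ u = 1 ∨ 1 = 1
t2 = t1 ∨ z = 1 ∨ 1 = 1
t3 = t2 ∨ t1 = 1 ∨ 1 = 1
t4 = t3 ∨ z = 1 ∨ 1 = 1
t5 = y ∨ t4 = 1 ∨ 1 = 1
t6 = ¬t5 = ¬1 = 0
t7 = t6 ∨ u = 0 ∨ 1 = 1
t8 = t7 ∧ x = 1 ∧ 0 = 0
t9 = ¬t8 = ¬0 = 1
t10 = t9 ∧ w = 1 ∧ 1 = 1
So t9 = 1 and t10 = 1.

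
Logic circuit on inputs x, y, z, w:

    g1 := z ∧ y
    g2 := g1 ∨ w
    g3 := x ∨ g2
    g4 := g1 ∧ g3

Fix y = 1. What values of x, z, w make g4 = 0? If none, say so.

x=1, z=0, w=0

Check with y = 1 and x=1, z=0, w=0:
g1 = z ∧ y = 0 ∧ 1 = 0
g2 = g1 ∨ w = 0 ∨ 0 = 0
g3 = x ∨ g2 = 1 ∨ 0 = 1
g4 = g1 ∧ g3 = 0 ∧ 1 = 0
So g4 = 0.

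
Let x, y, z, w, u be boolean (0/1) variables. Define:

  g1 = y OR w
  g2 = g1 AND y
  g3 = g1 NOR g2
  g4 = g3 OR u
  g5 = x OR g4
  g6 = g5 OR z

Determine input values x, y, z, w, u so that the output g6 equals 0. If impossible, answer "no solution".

x=0, y=1, z=0, w=0, u=0

Check with x=0, y=1, z=0, w=0, u=0:
g1 = y OR w = 1 OR 0 = 1
g2 = g1 AND y = 1 AND 1 = 1
g3 = g1 NOR g2 = 1 NOR 1 = 0
g4 = g3 OR u = 0 OR 0 = 0
g5 = x OR g4 = 0 OR 0 = 0
g6 = g5 OR z = 0 OR 0 = 0
So g6 = 0 as required.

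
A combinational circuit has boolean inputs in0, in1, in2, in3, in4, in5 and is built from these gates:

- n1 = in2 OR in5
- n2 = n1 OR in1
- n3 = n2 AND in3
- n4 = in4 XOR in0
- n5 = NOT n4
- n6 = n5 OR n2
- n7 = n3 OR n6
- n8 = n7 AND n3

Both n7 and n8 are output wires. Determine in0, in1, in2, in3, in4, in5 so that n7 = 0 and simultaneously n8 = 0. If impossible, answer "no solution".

in0=1, in1=0, in2=0, in3=1, in4=0, in5=0

Check with in0=1, in1=0, in2=0, in3=1, in4=0, in5=0:
n1 = in2 OR in5 = 0 OR 0 = 0
n2 = n1 OR in1 = 0 OR 0 = 0
n3 = n2 AND in3 = 0 AND 1 = 0
n4 = in4 XOR in0 = 0 XOR 1 = 1
n5 = NOT n4 = NOT 1 = 0
n6 = n5 OR n2 = 0 OR 0 = 0
n7 = n3 OR n6 = 0 OR 0 = 0
n8 = n7 AND n3 = 0 AND 0 = 0
So n7 = 0 and n8 = 0.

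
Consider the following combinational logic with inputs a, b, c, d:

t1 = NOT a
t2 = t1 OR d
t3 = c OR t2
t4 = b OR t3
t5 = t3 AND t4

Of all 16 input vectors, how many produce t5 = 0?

2

t5 = t3 AND t4 must be 0, so at least one of t3, t4 is 0.
Satisfying assignments:
  a=1, b=0, c=0, d=0
  a=1, b=1, c=0, d=0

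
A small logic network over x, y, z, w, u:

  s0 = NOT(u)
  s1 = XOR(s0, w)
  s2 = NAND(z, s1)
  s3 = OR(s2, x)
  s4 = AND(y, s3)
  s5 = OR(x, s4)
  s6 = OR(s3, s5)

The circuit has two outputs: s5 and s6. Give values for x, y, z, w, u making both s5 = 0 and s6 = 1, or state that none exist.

x=0 y=0 z=0 w=1 u=1

Check with x=0 y=0 z=0 w=1 u=1:
s0 = NOT(u) = NOT 1 = 0
s1 = XOR(s0, w) = XOR(0, 1) = 1
s2 = NAND(z, s1) = NAND(0, 1) = 1
s3 = OR(s2, x) = OR(1, 0) = 1
s4 = AND(y, s3) = AND(0, 1) = 0
s5 = OR(x, s4) = OR(0, 0) = 0
s6 = OR(s3, s5) = OR(1, 0) = 1
So s5 = 0 and s6 = 1.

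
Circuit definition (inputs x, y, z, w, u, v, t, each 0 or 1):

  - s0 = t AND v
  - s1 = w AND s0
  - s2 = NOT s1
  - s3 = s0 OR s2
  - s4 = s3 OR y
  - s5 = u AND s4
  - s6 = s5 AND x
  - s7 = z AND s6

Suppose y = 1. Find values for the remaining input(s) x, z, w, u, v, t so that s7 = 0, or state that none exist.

s7 = z AND s6 must be 0, so at least one of z, s6 is 0.
Check with y = 1 and x=1, z=0, w=1, u=1, v=0, t=1:
s0 = t AND v = 1 AND 0 = 0
s1 = w AND s0 = 1 AND 0 = 0
s2 = NOT s1 = NOT 0 = 1
s3 = s0 OR s2 = 0 OR 1 = 1
s4 = s3 OR y = 1 OR 1 = 1
s5 = u AND s4 = 1 AND 1 = 1
s6 = s5 AND x = 1 AND 1 = 1
s7 = z AND s6 = 0 AND 1 = 0
So s7 = 0.

x=1 z=0 w=1 u=1 v=0 t=1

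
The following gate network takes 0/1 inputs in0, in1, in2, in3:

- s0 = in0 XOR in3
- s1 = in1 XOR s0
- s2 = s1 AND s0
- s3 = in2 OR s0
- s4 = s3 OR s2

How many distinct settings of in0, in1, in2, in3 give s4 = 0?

s4 = s3 OR s2 must be 0, so both s3 = 0 and s2 = 0.
s3 = in2 OR s0 must be 0, so both in2 = 0 and s0 = 0.
Satisfying assignments:
  in0=0, in1=0, in2=0, in3=0
  in0=0, in1=1, in2=0, in3=0
  in0=1, in1=0, in2=0, in3=1
  in0=1, in1=1, in2=0, in3=1

4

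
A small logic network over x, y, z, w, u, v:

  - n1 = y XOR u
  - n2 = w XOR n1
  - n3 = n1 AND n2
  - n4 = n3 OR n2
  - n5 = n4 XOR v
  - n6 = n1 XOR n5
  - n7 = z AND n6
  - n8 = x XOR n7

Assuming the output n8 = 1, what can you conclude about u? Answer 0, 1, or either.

either

Both values of u occur among assignments with n8 = 1:
  u=0: x=0, y=0, z=1, w=0, u=0, v=1
  u=1: x=0, y=0, z=1, w=0, u=1, v=1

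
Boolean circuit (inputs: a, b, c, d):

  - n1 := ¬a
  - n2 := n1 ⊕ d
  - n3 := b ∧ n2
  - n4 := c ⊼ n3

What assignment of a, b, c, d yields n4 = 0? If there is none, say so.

Check with a=1, b=1, c=1, d=1:
n1 = ¬a = ¬1 = 0
n2 = n1 ⊕ d = 0 ⊕ 1 = 1
n3 = b ∧ n2 = 1 ∧ 1 = 1
n4 = c ⊼ n3 = 1 ⊼ 1 = 0
So n4 = 0 as required.

a=1, b=1, c=1, d=1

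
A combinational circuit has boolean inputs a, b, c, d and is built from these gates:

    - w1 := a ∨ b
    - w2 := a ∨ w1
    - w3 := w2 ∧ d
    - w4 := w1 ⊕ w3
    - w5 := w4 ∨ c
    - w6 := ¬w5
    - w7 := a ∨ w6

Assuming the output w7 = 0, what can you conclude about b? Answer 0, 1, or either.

either

Both values of b occur among assignments with w7 = 0:
  b=0: a=0, b=0, c=1, d=0
  b=1: a=0, b=1, c=0, d=0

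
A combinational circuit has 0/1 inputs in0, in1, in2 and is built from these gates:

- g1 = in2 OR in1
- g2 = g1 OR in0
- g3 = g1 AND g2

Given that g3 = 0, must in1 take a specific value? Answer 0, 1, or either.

0

g3 = g1 AND g2 must be 0, so at least one of g1, g2 is 0.
Every assignment with g3 = 0 has in1 = 0; there are 2 such assignment(s).
  in0=0, in1=0, in2=0
  in0=1, in1=0, in2=0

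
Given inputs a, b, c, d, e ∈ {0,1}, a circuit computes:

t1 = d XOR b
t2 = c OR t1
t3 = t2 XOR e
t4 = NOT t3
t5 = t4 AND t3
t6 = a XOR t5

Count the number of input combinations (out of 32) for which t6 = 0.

t6 = a XOR t5 must be 0, so a and t5 are equal.
Enumerating the 32 input combinations, 16 give t6 = 0 and 16 give t6 = 1.

16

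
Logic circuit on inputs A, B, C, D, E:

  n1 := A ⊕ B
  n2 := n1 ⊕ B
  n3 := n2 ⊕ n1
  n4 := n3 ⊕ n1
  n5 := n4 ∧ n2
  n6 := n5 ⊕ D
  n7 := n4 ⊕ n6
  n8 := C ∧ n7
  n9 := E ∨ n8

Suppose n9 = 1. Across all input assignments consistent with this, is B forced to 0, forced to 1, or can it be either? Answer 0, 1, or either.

either

Both values of B occur among assignments with n9 = 1:
  B=0: A=0, B=0, C=0, D=0, E=1
  B=1: A=0, B=1, C=0, D=0, E=1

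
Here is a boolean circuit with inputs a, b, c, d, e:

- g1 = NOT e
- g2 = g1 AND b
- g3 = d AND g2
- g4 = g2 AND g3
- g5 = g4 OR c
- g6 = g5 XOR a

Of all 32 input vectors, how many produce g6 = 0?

16

g6 = g5 XOR a must be 0, so g5 and a are equal.
Enumerating the 32 input combinations, 16 give g6 = 0 and 16 give g6 = 1.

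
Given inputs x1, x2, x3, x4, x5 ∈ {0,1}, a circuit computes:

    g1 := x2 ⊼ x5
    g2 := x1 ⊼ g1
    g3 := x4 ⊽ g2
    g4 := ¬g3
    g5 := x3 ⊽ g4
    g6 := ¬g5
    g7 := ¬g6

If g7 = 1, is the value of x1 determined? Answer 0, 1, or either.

g7 = ¬g6 must be 1, so g6 = 0.
g6 = ¬g5 must be 0, so g5 = 1.
Every assignment with g7 = 1 has x1 = 1; there are 3 such assignment(s).
  x1=1, x2=0, x3=0, x4=0, x5=0
  x1=1, x2=0, x3=0, x4=0, x5=1
  x1=1, x2=1, x3=0, x4=0, x5=0

1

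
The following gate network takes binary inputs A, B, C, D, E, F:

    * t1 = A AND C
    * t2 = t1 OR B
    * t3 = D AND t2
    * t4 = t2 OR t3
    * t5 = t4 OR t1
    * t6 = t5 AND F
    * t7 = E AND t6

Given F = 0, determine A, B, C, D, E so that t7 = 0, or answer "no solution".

A=0, B=1, C=1, D=1, E=0

Check with F = 0 and A=0, B=1, C=1, D=1, E=0:
t1 = A AND C = 0 AND 1 = 0
t2 = t1 OR B = 0 OR 1 = 1
t3 = D AND t2 = 1 AND 1 = 1
t4 = t2 OR t3 = 1 OR 1 = 1
t5 = t4 OR t1 = 1 OR 0 = 1
t6 = t5 AND F = 1 AND 0 = 0
t7 = E AND t6 = 0 AND 0 = 0
So t7 = 0.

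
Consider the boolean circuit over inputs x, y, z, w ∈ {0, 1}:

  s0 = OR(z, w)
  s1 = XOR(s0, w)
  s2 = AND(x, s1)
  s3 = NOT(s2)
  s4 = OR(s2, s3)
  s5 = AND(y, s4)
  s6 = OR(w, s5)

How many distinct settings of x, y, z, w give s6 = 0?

s6 = OR(w, s5) must be 0, so both w = 0 and s5 = 0.
Satisfying assignments:
  x=0, y=0, z=0, w=0
  x=0, y=0, z=1, w=0
  x=1, y=0, z=0, w=0
  x=1, y=0, z=1, w=0

4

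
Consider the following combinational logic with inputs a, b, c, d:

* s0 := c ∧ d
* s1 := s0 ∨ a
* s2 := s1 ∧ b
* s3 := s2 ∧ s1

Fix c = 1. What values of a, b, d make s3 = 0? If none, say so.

a=0, b=1, d=0

s3 = s2 ∧ s1 must be 0, so at least one of s2, s1 is 0.
Check with c = 1 and a=0, b=1, d=0:
s0 = c ∧ d = 1 ∧ 0 = 0
s1 = s0 ∨ a = 0 ∨ 0 = 0
s2 = s1 ∧ b = 0 ∧ 1 = 0
s3 = s2 ∧ s1 = 0 ∧ 0 = 0
So s3 = 0.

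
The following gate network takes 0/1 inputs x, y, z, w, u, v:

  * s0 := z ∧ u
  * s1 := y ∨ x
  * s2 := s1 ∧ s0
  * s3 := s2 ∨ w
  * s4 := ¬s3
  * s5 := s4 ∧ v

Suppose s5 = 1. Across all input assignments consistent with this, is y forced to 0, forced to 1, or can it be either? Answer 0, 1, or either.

either

Both values of y occur among assignments with s5 = 1:
  y=0: x=0, y=0, z=0, w=0, u=0, v=1
  y=1: x=0, y=1, z=0, w=0, u=0, v=1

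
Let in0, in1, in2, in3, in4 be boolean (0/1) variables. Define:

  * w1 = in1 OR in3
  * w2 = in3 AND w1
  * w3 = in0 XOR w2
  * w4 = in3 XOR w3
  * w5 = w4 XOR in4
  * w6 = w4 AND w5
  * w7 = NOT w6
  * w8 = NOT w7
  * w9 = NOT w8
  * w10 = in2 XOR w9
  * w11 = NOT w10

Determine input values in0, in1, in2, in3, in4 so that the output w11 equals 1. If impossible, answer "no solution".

Check with in0=1, in1=0, in2=0, in3=1, in4=0:
w1 = in1 OR in3 = 0 OR 1 = 1
w2 = in3 AND w1 = 1 AND 1 = 1
w3 = in0 XOR w2 = 1 XOR 1 = 0
w4 = in3 XOR w3 = 1 XOR 0 = 1
w5 = w4 XOR in4 = 1 XOR 0 = 1
w6 = w4 AND w5 = 1 AND 1 = 1
w7 = NOT w6 = NOT 1 = 0
w8 = NOT w7 = NOT 0 = 1
w9 = NOT w8 = NOT 1 = 0
w10 = in2 XOR w9 = 0 XOR 0 = 0
w11 = NOT w10 = NOT 0 = 1
So w11 = 1 as required.

in0=1, in1=0, in2=0, in3=1, in4=0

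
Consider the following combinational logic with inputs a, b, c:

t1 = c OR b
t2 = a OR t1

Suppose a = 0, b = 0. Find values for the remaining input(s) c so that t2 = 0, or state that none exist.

Check with a = 0, b = 0 and c=0:
t1 = c OR b = 0 OR 0 = 0
t2 = a OR t1 = 0 OR 0 = 0
So t2 = 0.

c=0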